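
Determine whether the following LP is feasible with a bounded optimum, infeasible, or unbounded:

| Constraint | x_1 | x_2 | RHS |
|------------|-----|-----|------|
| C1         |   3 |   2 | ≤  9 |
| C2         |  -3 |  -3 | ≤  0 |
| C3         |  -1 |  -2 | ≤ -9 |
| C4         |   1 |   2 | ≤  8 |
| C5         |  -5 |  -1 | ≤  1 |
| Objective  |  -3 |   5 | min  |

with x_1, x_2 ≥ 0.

Infeasible (no feasible solution exists)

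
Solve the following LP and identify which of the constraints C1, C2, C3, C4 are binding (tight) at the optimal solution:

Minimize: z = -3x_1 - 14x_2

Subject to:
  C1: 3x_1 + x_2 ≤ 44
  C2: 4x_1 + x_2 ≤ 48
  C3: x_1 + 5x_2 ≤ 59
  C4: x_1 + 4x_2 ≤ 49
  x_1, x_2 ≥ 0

At x_1 = 9, x_2 = 10, compute slack b - a·x for each constraint:
  C1: 44 − 37 = 7  (slack)
  C2: 48 − 46 = 2  (slack)
  C3: 59 − 59 = 0  (binding)
  C4: 49 − 49 = 0  (binding)

Optimal: x_1 = 9, x_2 = 10
Binding: C3, C4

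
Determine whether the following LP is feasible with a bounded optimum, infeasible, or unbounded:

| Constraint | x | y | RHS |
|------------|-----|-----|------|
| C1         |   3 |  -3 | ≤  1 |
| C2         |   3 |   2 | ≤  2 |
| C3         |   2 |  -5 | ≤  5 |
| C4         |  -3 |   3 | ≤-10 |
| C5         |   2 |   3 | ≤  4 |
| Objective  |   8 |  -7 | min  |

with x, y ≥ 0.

Infeasible (no feasible solution exists)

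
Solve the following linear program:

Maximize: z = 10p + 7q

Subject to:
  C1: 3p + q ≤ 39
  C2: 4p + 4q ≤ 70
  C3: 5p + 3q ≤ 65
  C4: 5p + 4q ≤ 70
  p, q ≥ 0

Evaluate the objective at each vertex of the feasible region:
  z(0, 0) = 0
  z(13, 0) = 130
  z(10, 5) = 135  ←
  z(0, 17.5) = 122.5
The maximum is at p = 10, q = 5.

p = 10, q = 5, z = 135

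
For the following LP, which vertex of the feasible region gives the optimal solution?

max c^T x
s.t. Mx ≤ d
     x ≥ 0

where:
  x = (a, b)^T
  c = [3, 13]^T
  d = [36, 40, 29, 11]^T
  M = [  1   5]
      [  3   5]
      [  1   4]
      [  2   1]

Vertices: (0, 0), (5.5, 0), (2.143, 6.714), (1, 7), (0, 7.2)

Evaluate the objective at each vertex of the feasible region:
  z(0, 0) = 0
  z(5.5, 0) = 16.5
  z(2.143, 6.714) = 93.71
  z(1, 7) = 94  ←
  z(0, 7.2) = 93.6
The maximum is at a = 1, b = 7.

(1, 7)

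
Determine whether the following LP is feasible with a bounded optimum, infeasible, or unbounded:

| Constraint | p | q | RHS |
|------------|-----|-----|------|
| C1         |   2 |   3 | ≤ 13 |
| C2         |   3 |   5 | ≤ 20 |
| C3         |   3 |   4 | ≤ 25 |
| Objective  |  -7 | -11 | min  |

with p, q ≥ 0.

Feasible with a bounded optimal solution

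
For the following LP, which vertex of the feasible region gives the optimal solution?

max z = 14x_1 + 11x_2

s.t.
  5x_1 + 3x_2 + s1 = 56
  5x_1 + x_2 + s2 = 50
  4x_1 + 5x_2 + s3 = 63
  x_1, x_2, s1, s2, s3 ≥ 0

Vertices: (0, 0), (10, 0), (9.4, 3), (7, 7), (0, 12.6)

Evaluate the objective at each vertex of the feasible region:
  z(0, 0) = 0
  z(10, 0) = 140
  z(9.4, 3) = 164.6
  z(7, 7) = 175  ←
  z(0, 12.6) = 138.6
The maximum is at x_1 = 7, x_2 = 7.

(7, 7)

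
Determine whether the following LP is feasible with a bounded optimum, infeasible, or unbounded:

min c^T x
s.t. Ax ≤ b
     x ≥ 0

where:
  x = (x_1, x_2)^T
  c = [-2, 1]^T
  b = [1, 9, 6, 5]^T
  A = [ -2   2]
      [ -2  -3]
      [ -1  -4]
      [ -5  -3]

Unbounded (objective can decrease without bound)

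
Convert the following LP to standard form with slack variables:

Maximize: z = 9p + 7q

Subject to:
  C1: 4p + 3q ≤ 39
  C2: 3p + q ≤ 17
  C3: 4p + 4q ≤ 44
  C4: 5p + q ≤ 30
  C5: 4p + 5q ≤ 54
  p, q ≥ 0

max z = 9p + 7q

s.t.
  4p + 3q + s1 = 39
  3p + q + s2 = 17
  4p + 4q + s3 = 44
  5p + q + s4 = 30
  4p + 5q + s5 = 54
  p, q, s1, s2, s3, s4, s5 ≥ 0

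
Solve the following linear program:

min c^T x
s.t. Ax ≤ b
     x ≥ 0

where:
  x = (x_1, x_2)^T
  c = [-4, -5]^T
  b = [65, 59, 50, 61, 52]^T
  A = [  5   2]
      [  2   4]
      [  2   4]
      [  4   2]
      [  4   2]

Evaluate the objective at each vertex of the feasible region:
  z(0, 0) = 0
  z(13, 0) = -52
  z(9, 8) = -76  ←
  z(0, 12.5) = -62.5
The minimum is at x_1 = 9, x_2 = 8.

x_1 = 9, x_2 = 8, z = -76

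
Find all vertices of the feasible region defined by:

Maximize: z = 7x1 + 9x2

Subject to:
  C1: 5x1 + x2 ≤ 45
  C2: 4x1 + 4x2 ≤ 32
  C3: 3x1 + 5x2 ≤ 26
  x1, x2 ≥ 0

(0, 0), (8, 0), (7, 1), (0, 5.2)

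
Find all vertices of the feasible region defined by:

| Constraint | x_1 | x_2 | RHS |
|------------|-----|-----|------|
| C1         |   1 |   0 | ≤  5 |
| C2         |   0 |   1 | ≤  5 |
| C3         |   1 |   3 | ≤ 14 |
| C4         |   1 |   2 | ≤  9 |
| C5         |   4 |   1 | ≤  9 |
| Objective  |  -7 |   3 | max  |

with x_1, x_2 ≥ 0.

(0, 0), (2.25, 0), (1.286, 3.857), (0, 4.5)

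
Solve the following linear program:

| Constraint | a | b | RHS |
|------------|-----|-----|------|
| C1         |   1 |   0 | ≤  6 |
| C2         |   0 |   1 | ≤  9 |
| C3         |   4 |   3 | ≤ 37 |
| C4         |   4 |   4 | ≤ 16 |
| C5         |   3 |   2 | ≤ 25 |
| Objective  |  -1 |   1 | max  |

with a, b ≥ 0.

Evaluate the objective at each vertex of the feasible region:
  z(0, 0) = 0
  z(4, 0) = -4
  z(0, 4) = 4  ←
The maximum is at a = 0, b = 4.

a = 0, b = 4, z = 4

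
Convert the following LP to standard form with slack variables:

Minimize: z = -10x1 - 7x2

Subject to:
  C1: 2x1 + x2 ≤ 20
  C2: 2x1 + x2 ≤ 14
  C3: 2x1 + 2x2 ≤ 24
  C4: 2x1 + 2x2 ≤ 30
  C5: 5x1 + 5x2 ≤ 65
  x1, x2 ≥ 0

min z = -10x1 - 7x2

s.t.
  2x1 + x2 + s1 = 20
  2x1 + x2 + s2 = 14
  2x1 + 2x2 + s3 = 24
  2x1 + 2x2 + s4 = 30
  5x1 + 5x2 + s5 = 65
  x1, x2, s1, s2, s3, s4, s5 ≥ 0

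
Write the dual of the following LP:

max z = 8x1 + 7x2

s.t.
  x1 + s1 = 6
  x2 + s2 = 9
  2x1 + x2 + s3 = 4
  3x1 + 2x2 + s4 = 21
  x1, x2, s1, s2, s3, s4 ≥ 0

Primal max cᵀx s.t. Ax ≤ b, x ≥ 0  →  Dual min bᵀy s.t. Aᵀy ≥ c, y ≥ 0.

Minimize: z = 6y1 + 9y2 + 4y3 + 21y4

Subject to:
  y1 + 2y3 + 3y4 ≥ 8
  y2 + y3 + 2y4 ≥ 7
  y1, y2, y3, y4 ≥ 0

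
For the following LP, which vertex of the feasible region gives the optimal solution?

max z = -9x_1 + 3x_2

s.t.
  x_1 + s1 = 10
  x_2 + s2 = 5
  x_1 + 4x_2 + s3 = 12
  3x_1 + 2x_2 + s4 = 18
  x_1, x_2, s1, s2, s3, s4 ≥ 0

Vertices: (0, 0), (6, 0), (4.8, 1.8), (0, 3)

Evaluate the objective at each vertex of the feasible region:
  z(0, 0) = 0
  z(6, 0) = -54
  z(4.8, 1.8) = -37.8
  z(0, 3) = 9  ←
The maximum is at x_1 = 0, x_2 = 3.

(0, 3)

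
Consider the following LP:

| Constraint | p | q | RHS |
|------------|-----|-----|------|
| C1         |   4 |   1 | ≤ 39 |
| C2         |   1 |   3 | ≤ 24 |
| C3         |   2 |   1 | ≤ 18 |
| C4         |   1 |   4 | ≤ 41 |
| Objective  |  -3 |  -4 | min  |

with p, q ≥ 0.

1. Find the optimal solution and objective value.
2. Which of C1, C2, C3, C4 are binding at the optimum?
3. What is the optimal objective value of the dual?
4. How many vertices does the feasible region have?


1. p = 6, q = 6, z = -42
2. C2, C3
3. -42
4. 4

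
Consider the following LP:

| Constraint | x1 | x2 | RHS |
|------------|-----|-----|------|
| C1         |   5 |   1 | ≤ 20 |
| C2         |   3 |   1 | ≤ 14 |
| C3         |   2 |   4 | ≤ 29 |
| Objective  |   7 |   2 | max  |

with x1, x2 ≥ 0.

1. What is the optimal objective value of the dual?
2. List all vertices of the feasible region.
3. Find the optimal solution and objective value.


1. 31
2. (0, 0), (4, 0), (3, 5), (2.7, 5.9), (0, 7.25)
3. x1 = 3, x2 = 5, z = 31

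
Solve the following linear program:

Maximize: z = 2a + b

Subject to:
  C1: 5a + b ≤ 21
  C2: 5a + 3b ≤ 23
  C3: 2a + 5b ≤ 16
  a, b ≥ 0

Evaluate the objective at each vertex of the feasible region:
  z(0, 0) = 0
  z(4.2, 0) = 8.4
  z(4, 1) = 9  ←
  z(3.526, 1.789) = 8.842
  z(0, 3.2) = 3.2
The maximum is at a = 4, b = 1.

a = 4, b = 1, z = 9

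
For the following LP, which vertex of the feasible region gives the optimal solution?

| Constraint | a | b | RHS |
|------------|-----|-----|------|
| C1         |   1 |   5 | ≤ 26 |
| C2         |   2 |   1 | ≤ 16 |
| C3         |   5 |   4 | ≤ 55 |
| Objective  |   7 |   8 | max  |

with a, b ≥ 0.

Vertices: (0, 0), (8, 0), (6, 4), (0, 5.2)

Evaluate the objective at each vertex of the feasible region:
  z(0, 0) = 0
  z(8, 0) = 56
  z(6, 4) = 74  ←
  z(0, 5.2) = 41.6
The maximum is at a = 6, b = 4.

(6, 4)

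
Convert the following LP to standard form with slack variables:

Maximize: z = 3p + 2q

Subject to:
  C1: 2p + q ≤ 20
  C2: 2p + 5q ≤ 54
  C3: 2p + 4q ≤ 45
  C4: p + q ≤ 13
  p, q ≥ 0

max z = 3p + 2q

s.t.
  2p + q + s1 = 20
  2p + 5q + s2 = 54
  2p + 4q + s3 = 45
  p + q + s4 = 13
  p, q, s1, s2, s3, s4 ≥ 0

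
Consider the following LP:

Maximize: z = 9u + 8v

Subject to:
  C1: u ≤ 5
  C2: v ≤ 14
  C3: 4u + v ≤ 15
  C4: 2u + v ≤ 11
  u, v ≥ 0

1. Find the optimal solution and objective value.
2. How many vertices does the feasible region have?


1. u = 0, v = 11, z = 88
2. 4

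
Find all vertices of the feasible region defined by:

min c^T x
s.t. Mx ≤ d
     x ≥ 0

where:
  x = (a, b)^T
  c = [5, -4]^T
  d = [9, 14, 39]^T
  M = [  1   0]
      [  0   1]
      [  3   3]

(0, 0), (9, 0), (9, 4), (0, 13)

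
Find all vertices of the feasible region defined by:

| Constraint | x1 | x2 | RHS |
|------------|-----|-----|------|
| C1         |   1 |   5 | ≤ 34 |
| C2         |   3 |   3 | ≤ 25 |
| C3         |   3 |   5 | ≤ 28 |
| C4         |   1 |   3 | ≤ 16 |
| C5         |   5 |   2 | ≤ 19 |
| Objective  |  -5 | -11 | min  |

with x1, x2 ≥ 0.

(0, 0), (3.8, 0), (2.053, 4.368), (1, 5), (0, 5.333)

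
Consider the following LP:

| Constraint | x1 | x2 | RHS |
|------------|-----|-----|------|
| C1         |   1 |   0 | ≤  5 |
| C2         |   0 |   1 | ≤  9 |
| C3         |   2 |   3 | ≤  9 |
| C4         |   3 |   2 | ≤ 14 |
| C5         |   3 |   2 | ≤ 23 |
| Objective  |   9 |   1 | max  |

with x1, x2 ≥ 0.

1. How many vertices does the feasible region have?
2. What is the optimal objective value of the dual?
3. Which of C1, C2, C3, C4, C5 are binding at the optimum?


1. 3
2. 40.5
3. C3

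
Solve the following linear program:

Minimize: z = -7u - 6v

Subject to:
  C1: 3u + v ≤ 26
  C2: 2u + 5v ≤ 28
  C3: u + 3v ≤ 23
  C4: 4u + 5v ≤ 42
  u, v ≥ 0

Evaluate the objective at each vertex of the feasible region:
  z(0, 0) = 0
  z(8.667, 0) = -60.67
  z(8, 2) = -68  ←
  z(7, 2.8) = -65.8
  z(0, 5.6) = -33.6
The minimum is at u = 8, v = 2.

u = 8, v = 2, z = -68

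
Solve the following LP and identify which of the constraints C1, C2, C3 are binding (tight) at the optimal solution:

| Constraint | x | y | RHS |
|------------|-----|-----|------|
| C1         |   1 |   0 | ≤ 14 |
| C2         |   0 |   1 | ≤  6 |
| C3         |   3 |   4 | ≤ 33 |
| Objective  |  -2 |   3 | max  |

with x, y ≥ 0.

At x = 0, y = 6, compute slack b - a·x for each constraint:
  C1: 14 − 0 = 14  (slack)
  C2: 6 − 6 = 0  (binding)
  C3: 33 − 24 = 9  (slack)

Optimal: x = 0, y = 6
Binding: C2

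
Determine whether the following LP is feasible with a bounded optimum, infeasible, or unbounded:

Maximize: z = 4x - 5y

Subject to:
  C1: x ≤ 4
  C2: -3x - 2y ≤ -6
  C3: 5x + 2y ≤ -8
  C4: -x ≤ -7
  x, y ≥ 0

Infeasible (no feasible solution exists)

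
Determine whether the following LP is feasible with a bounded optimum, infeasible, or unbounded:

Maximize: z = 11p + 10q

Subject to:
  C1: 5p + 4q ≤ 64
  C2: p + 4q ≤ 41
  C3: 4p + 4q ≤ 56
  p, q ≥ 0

Feasible with a bounded optimal solution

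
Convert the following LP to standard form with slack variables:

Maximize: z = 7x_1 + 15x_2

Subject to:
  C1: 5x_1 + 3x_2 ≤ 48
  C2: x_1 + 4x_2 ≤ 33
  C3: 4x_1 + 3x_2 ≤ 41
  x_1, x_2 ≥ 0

max z = 7x_1 + 15x_2

s.t.
  5x_1 + 3x_2 + s1 = 48
  x_1 + 4x_2 + s2 = 33
  4x_1 + 3x_2 + s3 = 41
  x_1, x_2, s1, s2, s3 ≥ 0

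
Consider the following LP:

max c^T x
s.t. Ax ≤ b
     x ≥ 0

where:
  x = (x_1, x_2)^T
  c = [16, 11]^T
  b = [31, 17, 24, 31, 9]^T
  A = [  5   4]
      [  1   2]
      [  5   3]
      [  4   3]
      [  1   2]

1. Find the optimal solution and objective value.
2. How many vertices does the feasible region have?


1. x_1 = 3, x_2 = 3, z = 81
2. 4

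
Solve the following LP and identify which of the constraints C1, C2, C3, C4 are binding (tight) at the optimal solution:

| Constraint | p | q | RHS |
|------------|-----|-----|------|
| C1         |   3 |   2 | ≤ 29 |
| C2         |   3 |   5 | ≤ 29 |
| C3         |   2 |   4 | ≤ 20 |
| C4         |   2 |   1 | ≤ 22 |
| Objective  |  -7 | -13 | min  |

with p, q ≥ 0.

At p = 8, q = 1, compute slack b - a·x for each constraint:
  C1: 29 − 26 = 3  (slack)
  C2: 29 − 29 = 0  (binding)
  C3: 20 − 20 = 0  (binding)
  C4: 22 − 17 = 5  (slack)

Optimal: p = 8, q = 1
Binding: C2, C3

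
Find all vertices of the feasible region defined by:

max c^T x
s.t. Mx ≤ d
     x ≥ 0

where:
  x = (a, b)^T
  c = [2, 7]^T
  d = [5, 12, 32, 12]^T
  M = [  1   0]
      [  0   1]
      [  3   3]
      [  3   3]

(0, 0), (4, 0), (0, 4)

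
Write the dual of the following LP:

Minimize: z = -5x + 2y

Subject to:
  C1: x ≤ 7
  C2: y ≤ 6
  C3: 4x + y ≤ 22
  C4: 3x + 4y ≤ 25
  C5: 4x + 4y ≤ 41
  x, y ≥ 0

Primal min cᵀx s.t. Ax ≤ b, x ≥ 0  →  Dual max −bᵀy s.t. Aᵀy ≥ −c, y ≥ 0.

Maximize: z = -7y1 - 6y2 - 22y3 - 25y4 - 41y5

Subject to:
  y1 + 4y3 + 3y4 + 4y5 ≥ 5
  y2 + y3 + 4y4 + 4y5 ≥ -2
  y1, y2, y3, y4, y5 ≥ 0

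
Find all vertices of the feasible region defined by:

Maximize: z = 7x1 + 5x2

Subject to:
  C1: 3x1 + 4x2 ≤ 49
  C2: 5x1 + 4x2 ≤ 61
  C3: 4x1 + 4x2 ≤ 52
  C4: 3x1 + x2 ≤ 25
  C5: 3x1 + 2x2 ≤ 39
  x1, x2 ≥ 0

(0, 0), (8.333, 0), (6, 7), (3, 10), (0, 12.25)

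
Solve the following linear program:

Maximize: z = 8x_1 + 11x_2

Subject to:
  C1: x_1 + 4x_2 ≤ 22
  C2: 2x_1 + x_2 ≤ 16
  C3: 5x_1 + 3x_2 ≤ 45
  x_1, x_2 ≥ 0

Evaluate the objective at each vertex of the feasible region:
  z(0, 0) = 0
  z(8, 0) = 64
  z(6, 4) = 92  ←
  z(0, 5.5) = 60.5
The maximum is at x_1 = 6, x_2 = 4.

x_1 = 6, x_2 = 4, z = 92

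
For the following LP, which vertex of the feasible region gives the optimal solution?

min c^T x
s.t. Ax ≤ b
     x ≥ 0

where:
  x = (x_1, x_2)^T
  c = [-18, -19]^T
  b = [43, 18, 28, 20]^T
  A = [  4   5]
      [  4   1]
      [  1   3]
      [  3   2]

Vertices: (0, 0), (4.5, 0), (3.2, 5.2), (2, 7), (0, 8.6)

Evaluate the objective at each vertex of the feasible region:
  z(0, 0) = 0
  z(4.5, 0) = -81
  z(3.2, 5.2) = -156.4
  z(2, 7) = -169  ←
  z(0, 8.6) = -163.4
The minimum is at x_1 = 2, x_2 = 7.

(2, 7)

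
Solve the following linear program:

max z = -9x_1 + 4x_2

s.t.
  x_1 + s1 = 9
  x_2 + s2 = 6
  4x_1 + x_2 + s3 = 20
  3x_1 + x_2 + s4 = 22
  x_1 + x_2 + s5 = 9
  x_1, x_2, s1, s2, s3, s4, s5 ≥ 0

Evaluate the objective at each vertex of the feasible region:
  z(0, 0) = 0
  z(5, 0) = -45
  z(3.667, 5.333) = -11.67
  z(3, 6) = -3
  z(0, 6) = 24  ←
The maximum is at x_1 = 0, x_2 = 6.

x_1 = 0, x_2 = 6, z = 24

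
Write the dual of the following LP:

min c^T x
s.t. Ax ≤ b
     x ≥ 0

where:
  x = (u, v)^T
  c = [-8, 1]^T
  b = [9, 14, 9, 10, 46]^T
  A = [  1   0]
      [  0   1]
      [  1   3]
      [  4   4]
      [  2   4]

Primal min cᵀx s.t. Ax ≤ b, x ≥ 0  →  Dual max −bᵀy s.t. Aᵀy ≥ −c, y ≥ 0.

Maximize: z = -9y1 - 14y2 - 9y3 - 10y4 - 46y5

Subject to:
  y1 + y3 + 4y4 + 2y5 ≥ 8
  y2 + 3y3 + 4y4 + 4y5 ≥ -1
  y1, y2, y3, y4, y5 ≥ 0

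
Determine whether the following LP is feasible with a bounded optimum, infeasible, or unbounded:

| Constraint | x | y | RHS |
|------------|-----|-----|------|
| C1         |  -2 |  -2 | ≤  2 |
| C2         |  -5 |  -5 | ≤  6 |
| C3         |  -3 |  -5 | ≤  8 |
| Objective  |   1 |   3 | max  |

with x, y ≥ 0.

Unbounded (objective can increase without bound)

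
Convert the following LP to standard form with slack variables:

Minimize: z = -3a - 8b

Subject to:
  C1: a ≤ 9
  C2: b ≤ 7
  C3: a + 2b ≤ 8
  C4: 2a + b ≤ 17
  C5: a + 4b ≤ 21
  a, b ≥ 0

min z = -3a - 8b

s.t.
  a + s1 = 9
  b + s2 = 7
  a + 2b + s3 = 8
  2a + b + s4 = 17
  a + 4b + s5 = 21
  a, b, s1, s2, s3, s4, s5 ≥ 0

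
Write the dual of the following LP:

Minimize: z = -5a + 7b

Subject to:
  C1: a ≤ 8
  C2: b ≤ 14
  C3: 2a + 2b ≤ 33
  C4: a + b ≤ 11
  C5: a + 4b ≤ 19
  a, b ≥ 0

Primal min cᵀx s.t. Ax ≤ b, x ≥ 0  →  Dual max −bᵀy s.t. Aᵀy ≥ −c, y ≥ 0.

Maximize: z = -8y1 - 14y2 - 33y3 - 11y4 - 19y5

Subject to:
  y1 + 2y3 + y4 + y5 ≥ 5
  y2 + 2y3 + y4 + 4y5 ≥ -7
  y1, y2, y3, y4, y5 ≥ 0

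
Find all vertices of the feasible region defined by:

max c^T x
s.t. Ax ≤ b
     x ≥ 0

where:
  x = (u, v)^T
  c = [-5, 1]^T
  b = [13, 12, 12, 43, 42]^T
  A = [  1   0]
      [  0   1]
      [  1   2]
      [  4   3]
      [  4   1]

(0, 0), (10.5, 0), (10.38, 0.5), (10, 1), (0, 6)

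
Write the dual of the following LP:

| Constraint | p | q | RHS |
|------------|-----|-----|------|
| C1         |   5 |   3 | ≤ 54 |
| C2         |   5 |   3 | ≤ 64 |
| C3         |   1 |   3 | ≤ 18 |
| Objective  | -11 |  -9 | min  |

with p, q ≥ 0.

Primal min cᵀx s.t. Ax ≤ b, x ≥ 0  →  Dual max −bᵀy s.t. Aᵀy ≥ −c, y ≥ 0.

Maximize: z = -54y1 - 64y2 - 18y3

Subject to:
  5y1 + 5y2 + y3 ≥ 11
  3y1 + 3y2 + 3y3 ≥ 9
  y1, y2, y3 ≥ 0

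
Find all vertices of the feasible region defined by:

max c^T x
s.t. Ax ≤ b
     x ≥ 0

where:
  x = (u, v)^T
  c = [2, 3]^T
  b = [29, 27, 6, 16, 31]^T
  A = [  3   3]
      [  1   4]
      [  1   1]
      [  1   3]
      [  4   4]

(0, 0), (6, 0), (1, 5), (0, 5.333)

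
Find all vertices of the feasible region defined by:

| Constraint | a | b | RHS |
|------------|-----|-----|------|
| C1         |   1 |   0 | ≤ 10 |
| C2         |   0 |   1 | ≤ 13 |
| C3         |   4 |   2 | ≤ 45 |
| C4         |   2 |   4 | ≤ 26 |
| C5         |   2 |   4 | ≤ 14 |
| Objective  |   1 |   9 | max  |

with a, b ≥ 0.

(0, 0), (7, 0), (0, 3.5)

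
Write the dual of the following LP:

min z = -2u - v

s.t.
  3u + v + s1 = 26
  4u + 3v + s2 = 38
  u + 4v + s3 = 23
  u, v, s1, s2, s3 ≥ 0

Primal min cᵀx s.t. Ax ≤ b, x ≥ 0  →  Dual max −bᵀy s.t. Aᵀy ≥ −c, y ≥ 0.

Maximize: z = -26y1 - 38y2 - 23y3

Subject to:
  3y1 + 4y2 + y3 ≥ 2
  y1 + 3y2 + 4y3 ≥ 1
  y1, y2, y3 ≥ 0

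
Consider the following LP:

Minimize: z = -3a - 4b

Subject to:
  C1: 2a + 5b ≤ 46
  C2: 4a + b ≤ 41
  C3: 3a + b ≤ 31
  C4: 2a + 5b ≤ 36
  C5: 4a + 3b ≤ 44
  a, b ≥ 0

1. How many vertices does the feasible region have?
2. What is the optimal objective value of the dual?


1. 6
2. -40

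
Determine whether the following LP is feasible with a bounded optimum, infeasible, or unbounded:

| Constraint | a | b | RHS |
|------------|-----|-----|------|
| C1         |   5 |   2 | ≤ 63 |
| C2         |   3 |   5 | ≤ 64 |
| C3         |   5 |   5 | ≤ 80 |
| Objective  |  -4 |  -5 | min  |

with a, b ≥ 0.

Feasible with a bounded optimal solution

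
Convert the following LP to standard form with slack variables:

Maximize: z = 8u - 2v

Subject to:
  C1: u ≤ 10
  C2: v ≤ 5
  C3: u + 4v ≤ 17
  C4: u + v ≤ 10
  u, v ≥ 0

max z = 8u - 2v

s.t.
  u + s1 = 10
  v + s2 = 5
  u + 4v + s3 = 17
  u + v + s4 = 10
  u, v, s1, s2, s3, s4 ≥ 0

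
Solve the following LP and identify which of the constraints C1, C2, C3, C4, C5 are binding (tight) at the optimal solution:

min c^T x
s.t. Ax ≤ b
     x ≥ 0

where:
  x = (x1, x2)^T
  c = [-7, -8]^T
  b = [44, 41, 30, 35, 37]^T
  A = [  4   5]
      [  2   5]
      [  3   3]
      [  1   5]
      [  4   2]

At x1 = 6, x2 = 4, compute slack b - a·x for each constraint:
  C1: 44 − 44 = 0  (binding)
  C2: 41 − 32 = 9  (slack)
  C3: 30 − 30 = 0  (binding)
  C4: 35 − 26 = 9  (slack)
  C5: 37 − 32 = 5  (slack)

Optimal: x1 = 6, x2 = 4
Binding: C1, C3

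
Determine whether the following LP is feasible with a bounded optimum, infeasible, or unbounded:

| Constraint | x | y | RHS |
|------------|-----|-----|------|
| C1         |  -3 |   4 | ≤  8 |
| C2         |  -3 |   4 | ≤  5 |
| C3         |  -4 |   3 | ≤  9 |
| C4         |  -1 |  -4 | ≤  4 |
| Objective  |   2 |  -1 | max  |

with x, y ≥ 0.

Unbounded (objective can increase without bound)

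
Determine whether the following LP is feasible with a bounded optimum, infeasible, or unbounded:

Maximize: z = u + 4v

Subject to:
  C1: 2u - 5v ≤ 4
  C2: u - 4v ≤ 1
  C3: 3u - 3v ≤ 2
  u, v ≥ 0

Unbounded (objective can increase without bound)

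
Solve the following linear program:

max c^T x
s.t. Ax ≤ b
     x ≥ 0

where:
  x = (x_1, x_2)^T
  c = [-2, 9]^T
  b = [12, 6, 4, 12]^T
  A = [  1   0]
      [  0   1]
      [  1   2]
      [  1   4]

Evaluate the objective at each vertex of the feasible region:
  z(0, 0) = 0
  z(4, 0) = -8
  z(0, 2) = 18  ←
The maximum is at x_1 = 0, x_2 = 2.

x_1 = 0, x_2 = 2, z = 18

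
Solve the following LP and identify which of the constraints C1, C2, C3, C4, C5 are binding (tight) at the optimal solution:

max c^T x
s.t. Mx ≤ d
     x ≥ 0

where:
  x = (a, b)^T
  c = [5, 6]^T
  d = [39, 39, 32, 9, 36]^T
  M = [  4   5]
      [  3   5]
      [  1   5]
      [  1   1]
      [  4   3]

At a = 6, b = 3, compute slack b - a·x for each constraint:
  C1: 39 − 39 = 0  (binding)
  C2: 39 − 33 = 6  (slack)
  C3: 32 − 21 = 11  (slack)
  C4: 9 − 9 = 0  (binding)
  C5: 36 − 33 = 3  (slack)

Optimal: a = 6, b = 3
Binding: C1, C4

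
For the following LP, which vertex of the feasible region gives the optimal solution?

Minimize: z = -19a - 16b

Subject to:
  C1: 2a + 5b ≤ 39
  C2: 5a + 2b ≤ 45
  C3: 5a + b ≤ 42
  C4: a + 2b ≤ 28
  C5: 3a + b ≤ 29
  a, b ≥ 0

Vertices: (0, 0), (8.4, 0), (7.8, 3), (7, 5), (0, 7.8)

Evaluate the objective at each vertex of the feasible region:
  z(0, 0) = 0
  z(8.4, 0) = -159.6
  z(7.8, 3) = -196.2
  z(7, 5) = -213  ←
  z(0, 7.8) = -124.8
The minimum is at a = 7, b = 5.

(7, 5)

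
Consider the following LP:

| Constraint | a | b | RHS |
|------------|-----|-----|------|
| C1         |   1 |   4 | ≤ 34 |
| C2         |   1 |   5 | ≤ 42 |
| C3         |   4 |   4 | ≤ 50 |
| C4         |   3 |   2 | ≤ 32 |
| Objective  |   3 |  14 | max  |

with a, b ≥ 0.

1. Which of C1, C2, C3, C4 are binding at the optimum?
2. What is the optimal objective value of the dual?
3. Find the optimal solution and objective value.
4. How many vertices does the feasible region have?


1. C1, C2
2. 118
3. a = 2, b = 8, z = 118
4. 6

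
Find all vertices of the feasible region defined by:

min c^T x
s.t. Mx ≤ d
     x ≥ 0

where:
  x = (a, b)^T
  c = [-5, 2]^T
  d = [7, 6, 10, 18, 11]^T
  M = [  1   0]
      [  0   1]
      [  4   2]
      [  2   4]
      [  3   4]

(0, 0), (2.5, 0), (1.8, 1.4), (0, 2.75)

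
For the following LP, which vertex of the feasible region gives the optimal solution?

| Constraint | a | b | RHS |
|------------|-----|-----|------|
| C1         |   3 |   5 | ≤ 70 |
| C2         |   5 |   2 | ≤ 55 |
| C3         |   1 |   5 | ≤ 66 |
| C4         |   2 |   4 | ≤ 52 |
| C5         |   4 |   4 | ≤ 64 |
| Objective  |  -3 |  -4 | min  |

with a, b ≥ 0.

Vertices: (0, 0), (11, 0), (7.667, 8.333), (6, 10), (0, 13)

Evaluate the objective at each vertex of the feasible region:
  z(0, 0) = 0
  z(11, 0) = -33
  z(7.667, 8.333) = -56.33
  z(6, 10) = -58  ←
  z(0, 13) = -52
The minimum is at a = 6, b = 10.

(6, 10)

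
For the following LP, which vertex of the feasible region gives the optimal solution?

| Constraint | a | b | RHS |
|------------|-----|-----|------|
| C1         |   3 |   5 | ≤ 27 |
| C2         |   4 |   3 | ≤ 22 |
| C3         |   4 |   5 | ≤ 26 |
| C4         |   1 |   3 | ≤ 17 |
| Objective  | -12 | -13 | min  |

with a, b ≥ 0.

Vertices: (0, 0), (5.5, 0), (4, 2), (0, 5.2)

Evaluate the objective at each vertex of the feasible region:
  z(0, 0) = 0
  z(5.5, 0) = -66
  z(4, 2) = -74  ←
  z(0, 5.2) = -67.6
The minimum is at a = 4, b = 2.

(4, 2)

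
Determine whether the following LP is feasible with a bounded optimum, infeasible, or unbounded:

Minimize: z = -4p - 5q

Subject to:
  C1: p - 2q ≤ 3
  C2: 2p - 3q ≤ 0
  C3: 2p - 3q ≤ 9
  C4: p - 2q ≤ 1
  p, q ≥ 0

Unbounded (objective can decrease without bound)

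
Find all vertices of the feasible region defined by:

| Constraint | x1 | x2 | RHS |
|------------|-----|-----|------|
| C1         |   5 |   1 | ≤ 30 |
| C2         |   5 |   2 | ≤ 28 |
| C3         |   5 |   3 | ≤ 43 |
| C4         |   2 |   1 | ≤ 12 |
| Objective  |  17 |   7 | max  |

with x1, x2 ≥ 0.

(0, 0), (5.6, 0), (4, 4), (0, 12)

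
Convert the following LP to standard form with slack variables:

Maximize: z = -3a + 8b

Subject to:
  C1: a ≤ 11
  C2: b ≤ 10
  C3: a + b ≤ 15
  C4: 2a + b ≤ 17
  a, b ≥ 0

max z = -3a + 8b

s.t.
  a + s1 = 11
  b + s2 = 10
  a + b + s3 = 15
  2a + b + s4 = 17
  a, b, s1, s2, s3, s4 ≥ 0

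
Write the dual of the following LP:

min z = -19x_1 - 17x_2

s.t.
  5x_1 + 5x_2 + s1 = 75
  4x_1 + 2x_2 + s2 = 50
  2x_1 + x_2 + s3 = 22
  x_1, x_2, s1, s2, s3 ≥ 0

Primal min cᵀx s.t. Ax ≤ b, x ≥ 0  →  Dual max −bᵀy s.t. Aᵀy ≥ −c, y ≥ 0.

Maximize: z = -75y1 - 50y2 - 22y3

Subject to:
  5y1 + 4y2 + 2y3 ≥ 19
  5y1 + 2y2 + y3 ≥ 17
  y1, y2, y3 ≥ 0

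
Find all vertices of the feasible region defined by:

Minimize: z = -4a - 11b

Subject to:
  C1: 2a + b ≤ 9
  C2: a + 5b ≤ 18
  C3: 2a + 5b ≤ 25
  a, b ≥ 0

(0, 0), (4.5, 0), (3, 3), (0, 3.6)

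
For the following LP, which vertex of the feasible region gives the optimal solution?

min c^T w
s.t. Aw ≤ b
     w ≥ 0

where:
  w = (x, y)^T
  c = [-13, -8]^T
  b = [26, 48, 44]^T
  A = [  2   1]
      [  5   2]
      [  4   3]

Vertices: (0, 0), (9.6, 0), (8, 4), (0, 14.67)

Evaluate the objective at each vertex of the feasible region:
  z(0, 0) = 0
  z(9.6, 0) = -124.8
  z(8, 4) = -136  ←
  z(0, 14.67) = -117.3
The minimum is at x = 8, y = 4.

(8, 4)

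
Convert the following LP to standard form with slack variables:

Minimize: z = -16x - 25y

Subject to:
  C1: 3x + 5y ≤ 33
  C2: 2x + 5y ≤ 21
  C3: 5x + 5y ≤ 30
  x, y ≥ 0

min z = -16x - 25y

s.t.
  3x + 5y + s1 = 33
  2x + 5y + s2 = 21
  5x + 5y + s3 = 30
  x, y, s1, s2, s3 ≥ 0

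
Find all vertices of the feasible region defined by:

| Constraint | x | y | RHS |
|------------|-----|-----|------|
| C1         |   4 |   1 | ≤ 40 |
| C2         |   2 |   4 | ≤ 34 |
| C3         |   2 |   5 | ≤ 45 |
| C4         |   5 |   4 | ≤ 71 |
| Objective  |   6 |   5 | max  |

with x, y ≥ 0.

(0, 0), (10, 0), (9, 4), (0, 8.5)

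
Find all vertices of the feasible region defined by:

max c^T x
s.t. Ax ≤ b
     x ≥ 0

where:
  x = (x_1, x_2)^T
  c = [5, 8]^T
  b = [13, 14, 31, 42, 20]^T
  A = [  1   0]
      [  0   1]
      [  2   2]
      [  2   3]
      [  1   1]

(0, 0), (13, 0), (13, 2.5), (4.5, 11), (0, 14)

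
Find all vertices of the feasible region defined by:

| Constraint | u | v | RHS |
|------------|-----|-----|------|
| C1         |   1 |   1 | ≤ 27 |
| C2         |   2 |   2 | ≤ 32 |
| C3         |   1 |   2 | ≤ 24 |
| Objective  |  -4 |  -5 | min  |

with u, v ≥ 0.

(0, 0), (16, 0), (8, 8), (0, 12)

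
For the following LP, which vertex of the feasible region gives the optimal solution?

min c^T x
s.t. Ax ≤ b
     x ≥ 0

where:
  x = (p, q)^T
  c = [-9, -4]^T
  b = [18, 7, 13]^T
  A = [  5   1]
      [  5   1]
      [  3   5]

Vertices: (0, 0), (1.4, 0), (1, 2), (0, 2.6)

Evaluate the objective at each vertex of the feasible region:
  z(0, 0) = 0
  z(1.4, 0) = -12.6
  z(1, 2) = -17  ←
  z(0, 2.6) = -10.4
The minimum is at p = 1, q = 2.

(1, 2)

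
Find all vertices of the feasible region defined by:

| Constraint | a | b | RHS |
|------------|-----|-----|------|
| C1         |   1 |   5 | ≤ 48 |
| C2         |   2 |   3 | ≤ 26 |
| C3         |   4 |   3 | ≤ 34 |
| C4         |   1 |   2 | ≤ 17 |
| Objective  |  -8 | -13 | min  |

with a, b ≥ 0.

(0, 0), (8.5, 0), (4, 6), (1, 8), (0, 8.5)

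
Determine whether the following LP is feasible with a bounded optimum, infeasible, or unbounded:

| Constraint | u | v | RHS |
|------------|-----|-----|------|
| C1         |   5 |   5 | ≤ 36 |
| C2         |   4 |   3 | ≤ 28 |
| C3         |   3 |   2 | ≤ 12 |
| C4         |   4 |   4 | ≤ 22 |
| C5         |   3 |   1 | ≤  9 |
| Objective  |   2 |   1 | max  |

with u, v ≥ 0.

Feasible with a bounded optimal solution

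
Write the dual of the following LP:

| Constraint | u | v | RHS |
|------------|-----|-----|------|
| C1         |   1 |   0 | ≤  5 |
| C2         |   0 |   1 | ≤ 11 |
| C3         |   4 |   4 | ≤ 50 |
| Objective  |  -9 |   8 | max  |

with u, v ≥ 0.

Primal max cᵀx s.t. Ax ≤ b, x ≥ 0  →  Dual min bᵀy s.t. Aᵀy ≥ c, y ≥ 0.

Minimize: z = 5y1 + 11y2 + 50y3

Subject to:
  y1 + 4y3 ≥ -9
  y2 + 4y3 ≥ 8
  y1, y2, y3 ≥ 0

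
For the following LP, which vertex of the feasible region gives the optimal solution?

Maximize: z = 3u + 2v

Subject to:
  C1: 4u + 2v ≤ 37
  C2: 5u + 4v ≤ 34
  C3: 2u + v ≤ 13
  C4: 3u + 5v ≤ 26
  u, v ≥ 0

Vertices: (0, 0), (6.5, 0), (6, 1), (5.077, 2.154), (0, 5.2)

Evaluate the objective at each vertex of the feasible region:
  z(0, 0) = 0
  z(6.5, 0) = 19.5
  z(6, 1) = 20  ←
  z(5.077, 2.154) = 19.54
  z(0, 5.2) = 10.4
The maximum is at u = 6, v = 1.

(6, 1)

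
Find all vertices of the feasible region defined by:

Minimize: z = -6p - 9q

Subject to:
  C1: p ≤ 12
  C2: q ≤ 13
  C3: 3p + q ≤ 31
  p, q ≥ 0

(0, 0), (10.33, 0), (6, 13), (0, 13)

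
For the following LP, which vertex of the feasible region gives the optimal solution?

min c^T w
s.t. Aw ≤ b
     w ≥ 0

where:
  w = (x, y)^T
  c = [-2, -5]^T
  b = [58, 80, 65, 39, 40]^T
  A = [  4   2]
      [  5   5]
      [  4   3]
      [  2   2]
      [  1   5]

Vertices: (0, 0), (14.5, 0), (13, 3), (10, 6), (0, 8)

Evaluate the objective at each vertex of the feasible region:
  z(0, 0) = 0
  z(14.5, 0) = -29
  z(13, 3) = -41
  z(10, 6) = -50  ←
  z(0, 8) = -40
The minimum is at x = 10, y = 6.

(10, 6)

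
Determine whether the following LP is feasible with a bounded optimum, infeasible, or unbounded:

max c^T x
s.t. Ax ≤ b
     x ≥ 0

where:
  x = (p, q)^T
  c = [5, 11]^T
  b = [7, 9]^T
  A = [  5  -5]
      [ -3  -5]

Unbounded (objective can increase without bound)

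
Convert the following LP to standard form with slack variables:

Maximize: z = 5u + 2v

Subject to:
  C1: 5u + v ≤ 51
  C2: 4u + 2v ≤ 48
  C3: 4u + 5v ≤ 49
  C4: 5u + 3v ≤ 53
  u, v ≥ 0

max z = 5u + 2v

s.t.
  5u + v + s1 = 51
  4u + 2v + s2 = 48
  4u + 5v + s3 = 49
  5u + 3v + s4 = 53
  u, v, s1, s2, s3, s4 ≥ 0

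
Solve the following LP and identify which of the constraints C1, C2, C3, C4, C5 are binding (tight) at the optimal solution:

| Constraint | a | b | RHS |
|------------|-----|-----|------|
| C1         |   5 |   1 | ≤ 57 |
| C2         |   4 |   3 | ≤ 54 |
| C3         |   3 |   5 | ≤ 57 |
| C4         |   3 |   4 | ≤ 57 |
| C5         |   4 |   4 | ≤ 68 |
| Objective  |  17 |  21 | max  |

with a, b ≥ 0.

At a = 9, b = 6, compute slack b - a·x for each constraint:
  C1: 57 − 51 = 6  (slack)
  C2: 54 − 54 = 0  (binding)
  C3: 57 − 57 = 0  (binding)
  C4: 57 − 51 = 6  (slack)
  C5: 68 − 60 = 8  (slack)

Optimal: a = 9, b = 6
Binding: C2, C3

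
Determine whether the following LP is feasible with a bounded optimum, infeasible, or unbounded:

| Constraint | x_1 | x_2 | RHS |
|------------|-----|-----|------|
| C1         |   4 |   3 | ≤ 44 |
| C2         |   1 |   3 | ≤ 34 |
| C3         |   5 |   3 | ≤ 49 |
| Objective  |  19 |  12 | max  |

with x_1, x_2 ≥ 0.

Feasible with a bounded optimal solution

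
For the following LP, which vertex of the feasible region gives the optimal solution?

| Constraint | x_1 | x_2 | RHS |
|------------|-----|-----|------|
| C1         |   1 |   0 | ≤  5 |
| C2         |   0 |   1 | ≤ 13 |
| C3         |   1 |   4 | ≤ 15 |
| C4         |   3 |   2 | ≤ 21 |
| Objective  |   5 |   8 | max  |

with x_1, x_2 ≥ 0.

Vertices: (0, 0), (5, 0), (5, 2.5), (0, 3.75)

Evaluate the objective at each vertex of the feasible region:
  z(0, 0) = 0
  z(5, 0) = 25
  z(5, 2.5) = 45  ←
  z(0, 3.75) = 30
The maximum is at x_1 = 5, x_2 = 2.5.

(5, 2.5)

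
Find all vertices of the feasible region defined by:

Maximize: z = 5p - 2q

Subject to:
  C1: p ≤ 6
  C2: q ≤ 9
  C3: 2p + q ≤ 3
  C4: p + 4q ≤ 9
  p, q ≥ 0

(0, 0), (1.5, 0), (0.4286, 2.143), (0, 2.25)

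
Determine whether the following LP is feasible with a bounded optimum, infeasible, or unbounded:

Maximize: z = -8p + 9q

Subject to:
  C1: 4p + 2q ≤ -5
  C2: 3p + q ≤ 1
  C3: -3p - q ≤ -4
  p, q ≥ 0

Infeasible (no feasible solution exists)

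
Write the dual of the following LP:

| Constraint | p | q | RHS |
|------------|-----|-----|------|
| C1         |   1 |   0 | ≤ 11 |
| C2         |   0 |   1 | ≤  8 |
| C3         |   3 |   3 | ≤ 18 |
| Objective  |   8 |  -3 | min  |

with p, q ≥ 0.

Primal min cᵀx s.t. Ax ≤ b, x ≥ 0  →  Dual max −bᵀy s.t. Aᵀy ≥ −c, y ≥ 0.

Maximize: z = -11y1 - 8y2 - 18y3

Subject to:
  y1 + 3y3 ≥ -8
  y2 + 3y3 ≥ 3
  y1, y2, y3 ≥ 0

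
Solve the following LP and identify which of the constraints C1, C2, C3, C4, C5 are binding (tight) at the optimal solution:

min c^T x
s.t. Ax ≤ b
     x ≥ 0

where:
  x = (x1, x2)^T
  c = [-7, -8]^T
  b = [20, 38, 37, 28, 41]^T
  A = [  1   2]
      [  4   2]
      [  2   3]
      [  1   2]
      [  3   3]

At x1 = 6, x2 = 7, compute slack b - a·x for each constraint:
  C1: 20 − 20 = 0  (binding)
  C2: 38 − 38 = 0  (binding)
  C3: 37 − 33 = 4  (slack)
  C4: 28 − 20 = 8  (slack)
  C5: 41 − 39 = 2  (slack)

Optimal: x1 = 6, x2 = 7
Binding: C1, C2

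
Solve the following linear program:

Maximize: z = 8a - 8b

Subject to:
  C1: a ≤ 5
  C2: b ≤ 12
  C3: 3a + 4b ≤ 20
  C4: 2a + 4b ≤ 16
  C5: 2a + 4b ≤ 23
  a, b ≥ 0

Evaluate the objective at each vertex of the feasible region:
  z(0, 0) = 0
  z(5, 0) = 40  ←
  z(5, 1.25) = 30
  z(4, 2) = 16
  z(0, 4) = -32
The maximum is at a = 5, b = 0.

a = 5, b = 0, z = 40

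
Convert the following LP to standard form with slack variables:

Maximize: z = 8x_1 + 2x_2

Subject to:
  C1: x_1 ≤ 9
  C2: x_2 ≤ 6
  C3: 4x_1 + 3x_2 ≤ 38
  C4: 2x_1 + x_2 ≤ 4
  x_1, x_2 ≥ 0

max z = 8x_1 + 2x_2

s.t.
  x_1 + s1 = 9
  x_2 + s2 = 6
  4x_1 + 3x_2 + s3 = 38
  2x_1 + x_2 + s4 = 4
  x_1, x_2, s1, s2, s3, s4 ≥ 0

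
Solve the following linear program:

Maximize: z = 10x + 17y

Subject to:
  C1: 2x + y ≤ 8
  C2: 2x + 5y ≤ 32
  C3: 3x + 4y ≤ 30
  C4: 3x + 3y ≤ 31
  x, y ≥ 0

Evaluate the objective at each vertex of the feasible region:
  z(0, 0) = 0
  z(4, 0) = 40
  z(1, 6) = 112  ←
  z(0, 6.4) = 108.8
The maximum is at x = 1, y = 6.

x = 1, y = 6, z = 112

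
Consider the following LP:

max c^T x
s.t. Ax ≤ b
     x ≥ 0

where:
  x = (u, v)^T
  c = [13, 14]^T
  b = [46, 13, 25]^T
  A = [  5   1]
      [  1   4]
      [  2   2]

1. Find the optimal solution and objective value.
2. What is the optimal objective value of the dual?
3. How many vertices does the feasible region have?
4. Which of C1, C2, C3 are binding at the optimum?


1. u = 9, v = 1, z = 131
2. 131
3. 4
4. C1, C2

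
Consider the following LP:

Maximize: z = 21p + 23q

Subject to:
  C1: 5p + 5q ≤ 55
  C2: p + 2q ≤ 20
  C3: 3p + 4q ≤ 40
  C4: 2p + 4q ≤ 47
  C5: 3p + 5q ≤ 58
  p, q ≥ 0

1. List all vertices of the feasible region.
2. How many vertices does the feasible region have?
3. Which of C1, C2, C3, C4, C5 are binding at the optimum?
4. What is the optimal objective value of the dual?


1. (0, 0), (11, 0), (4, 7), (0, 10)
2. 4
3. C1, C3
4. 245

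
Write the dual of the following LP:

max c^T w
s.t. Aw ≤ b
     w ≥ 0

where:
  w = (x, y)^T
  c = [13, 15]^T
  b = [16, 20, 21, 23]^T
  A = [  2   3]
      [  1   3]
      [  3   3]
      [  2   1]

Primal max cᵀx s.t. Ax ≤ b, x ≥ 0  →  Dual min bᵀy s.t. Aᵀy ≥ c, y ≥ 0.

Minimize: z = 16y1 + 20y2 + 21y3 + 23y4

Subject to:
  2y1 + y2 + 3y3 + 2y4 ≥ 13
  3y1 + 3y2 + 3y3 + y4 ≥ 15
  y1, y2, y3, y4 ≥ 0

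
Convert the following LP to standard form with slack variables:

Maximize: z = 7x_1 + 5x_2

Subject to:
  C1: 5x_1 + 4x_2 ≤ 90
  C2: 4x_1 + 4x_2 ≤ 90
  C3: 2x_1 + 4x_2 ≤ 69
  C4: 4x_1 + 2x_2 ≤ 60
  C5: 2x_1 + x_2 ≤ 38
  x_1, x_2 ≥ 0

max z = 7x_1 + 5x_2

s.t.
  5x_1 + 4x_2 + s1 = 90
  4x_1 + 4x_2 + s2 = 90
  2x_1 + 4x_2 + s3 = 69
  4x_1 + 2x_2 + s4 = 60
  2x_1 + x_2 + s5 = 38
  x_1, x_2, s1, s2, s3, s4, s5 ≥ 0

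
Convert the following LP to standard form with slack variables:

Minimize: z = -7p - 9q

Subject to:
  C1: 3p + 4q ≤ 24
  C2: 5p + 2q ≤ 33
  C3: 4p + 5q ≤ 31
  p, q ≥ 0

min z = -7p - 9q

s.t.
  3p + 4q + s1 = 24
  5p + 2q + s2 = 33
  4p + 5q + s3 = 31
  p, q, s1, s2, s3 ≥ 0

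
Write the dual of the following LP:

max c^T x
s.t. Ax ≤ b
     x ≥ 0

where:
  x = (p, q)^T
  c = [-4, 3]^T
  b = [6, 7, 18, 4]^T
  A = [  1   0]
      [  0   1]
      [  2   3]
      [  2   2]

Primal max cᵀx s.t. Ax ≤ b, x ≥ 0  →  Dual min bᵀy s.t. Aᵀy ≥ c, y ≥ 0.

Minimize: z = 6y1 + 7y2 + 18y3 + 4y4

Subject to:
  y1 + 2y3 + 2y4 ≥ -4
  y2 + 3y3 + 2y4 ≥ 3
  y1, y2, y3, y4 ≥ 0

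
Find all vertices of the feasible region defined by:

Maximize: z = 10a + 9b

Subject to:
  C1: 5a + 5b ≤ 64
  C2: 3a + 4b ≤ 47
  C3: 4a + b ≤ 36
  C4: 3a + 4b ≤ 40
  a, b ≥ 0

(0, 0), (9, 0), (8, 4), (0, 10)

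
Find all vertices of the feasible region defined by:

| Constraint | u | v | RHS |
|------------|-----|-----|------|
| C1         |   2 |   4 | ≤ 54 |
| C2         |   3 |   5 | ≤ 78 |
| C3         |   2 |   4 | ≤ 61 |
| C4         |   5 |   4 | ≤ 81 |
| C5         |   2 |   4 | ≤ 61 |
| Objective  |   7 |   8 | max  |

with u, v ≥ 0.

(0, 0), (16.2, 0), (9, 9), (0, 13.5)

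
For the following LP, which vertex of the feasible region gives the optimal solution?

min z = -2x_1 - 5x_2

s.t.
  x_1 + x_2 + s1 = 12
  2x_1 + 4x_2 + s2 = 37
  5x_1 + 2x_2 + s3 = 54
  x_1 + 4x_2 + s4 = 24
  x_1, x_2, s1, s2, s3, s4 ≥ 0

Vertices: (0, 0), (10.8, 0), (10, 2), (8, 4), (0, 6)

Evaluate the objective at each vertex of the feasible region:
  z(0, 0) = 0
  z(10.8, 0) = -21.6
  z(10, 2) = -30
  z(8, 4) = -36  ←
  z(0, 6) = -30
The minimum is at x_1 = 8, x_2 = 4.

(8, 4)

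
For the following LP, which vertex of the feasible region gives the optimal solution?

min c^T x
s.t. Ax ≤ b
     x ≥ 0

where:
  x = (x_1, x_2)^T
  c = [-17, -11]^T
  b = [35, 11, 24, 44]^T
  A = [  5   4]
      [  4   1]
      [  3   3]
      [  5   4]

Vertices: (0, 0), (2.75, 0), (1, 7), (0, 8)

Evaluate the objective at each vertex of the feasible region:
  z(0, 0) = 0
  z(2.75, 0) = -46.75
  z(1, 7) = -94  ←
  z(0, 8) = -88
The minimum is at x_1 = 1, x_2 = 7.

(1, 7)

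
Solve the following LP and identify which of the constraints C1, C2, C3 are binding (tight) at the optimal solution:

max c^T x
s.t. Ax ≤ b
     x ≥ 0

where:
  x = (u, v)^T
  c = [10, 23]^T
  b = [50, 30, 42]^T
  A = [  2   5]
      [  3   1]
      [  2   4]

At u = 5, v = 8, compute slack b - a·x for each constraint:
  C1: 50 − 50 = 0  (binding)
  C2: 30 − 23 = 7  (slack)
  C3: 42 − 42 = 0  (binding)

Optimal: u = 5, v = 8
Binding: C1, C3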